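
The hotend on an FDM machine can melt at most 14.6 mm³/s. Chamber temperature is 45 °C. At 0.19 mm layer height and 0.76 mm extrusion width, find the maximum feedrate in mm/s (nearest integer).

101 mm/s

Bead cross-section = 0.19 × 0.76 = 0.1444 mm².
v_max = Q/A = 14.6/0.1444 = 101.11 mm/s → 101 mm/s.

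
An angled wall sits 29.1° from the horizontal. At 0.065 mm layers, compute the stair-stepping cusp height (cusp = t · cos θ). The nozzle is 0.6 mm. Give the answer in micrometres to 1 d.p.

56.8 μm

h_c = t·cos θ = 0.065 × 0.8738 = 0.056797 mm (56.8 μm).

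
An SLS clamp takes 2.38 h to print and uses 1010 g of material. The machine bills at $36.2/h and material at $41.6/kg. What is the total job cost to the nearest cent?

Machine-time cost = 36.2 × 2.38, so $86.156.
Material charge: 41.6 × 1010/1000 → $42.016.
Total = 86.156 + 42.016 = 128.172 ≈ $128.17.

$128.17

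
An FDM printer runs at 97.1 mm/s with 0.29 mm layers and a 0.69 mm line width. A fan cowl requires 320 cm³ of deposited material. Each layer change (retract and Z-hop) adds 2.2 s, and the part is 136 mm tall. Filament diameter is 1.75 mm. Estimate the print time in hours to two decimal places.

Extrusion cross-section: 0.29 × 0.69 → 0.2001 mm².
Toolpath length = 320 cm³ / 0.2001 mm² = 320000 / 0.2001 = 1599200.4 mm.
Time extruding = 1599200.4 / 97.1 = 16469.6 s.
Number of layers: 136 / 0.29 → 469 (rounded up).
Non-print overhead = 469 × 2.2 = 1031.8 s.
Altogether 16469.6 + 1031.8 = 17501.4 s, i.e. 4.86 hours.

4.86 hours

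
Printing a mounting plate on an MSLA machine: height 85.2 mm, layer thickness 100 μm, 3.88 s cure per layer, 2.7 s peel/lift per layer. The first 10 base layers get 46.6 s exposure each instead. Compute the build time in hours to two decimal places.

Layers = ⌈85.2/0.1⌉ = 852.
Bottom layers = 10 × (46.6 + 2.7) = 493 s.
Regular layers: 842 × (3.88 + 2.7) → 5540.36 s.
Total = 493 + 5540.36 = 6033.36 s = 1.68 hours.

1.68 hours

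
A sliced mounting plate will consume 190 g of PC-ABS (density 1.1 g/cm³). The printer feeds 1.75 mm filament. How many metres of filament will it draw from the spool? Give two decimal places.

Volume = 190 g / 1.1 g·cm⁻³ = 172.7273 cm³ = 172727.3 mm³.
Cross-section of 1.75 mm filament: π·(1.75/2)² = 2.4053 mm².
Length = 172727.3 / 2.4053 = 71811.13 mm = 71.81 m.

71.81 m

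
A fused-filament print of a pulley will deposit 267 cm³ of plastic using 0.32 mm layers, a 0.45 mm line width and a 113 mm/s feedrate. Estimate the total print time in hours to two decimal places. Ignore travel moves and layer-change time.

Extrusion cross-section = 0.32 × 0.45, so 0.144 mm².
Toolpath length = 267 cm³ / 0.144 mm² = 267000 / 0.144 = 1854166.7 mm.
Time extruding = 1854166.7 / 113, so 16408.6 s.
16408.6 s = 4.56 hours.

4.56 hours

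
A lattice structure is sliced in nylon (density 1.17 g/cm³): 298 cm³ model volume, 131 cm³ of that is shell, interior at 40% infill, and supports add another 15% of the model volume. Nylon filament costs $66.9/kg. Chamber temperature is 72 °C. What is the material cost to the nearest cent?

Interior volume: 298 − 131 → 167 cm³.
Infill volume = 0.40 × 167, so 66.8 cm³.
Support = 0.15 × 298, so 44.7 cm³.
Total printed volume: 131 + 66.8 + 44.7 → 242.5 cm³.
Mass = 242.5 × 1.17, so 283.725 g.
Cost = 283.725 g / 1000 × $66.9/kg = $18.98.

$18.98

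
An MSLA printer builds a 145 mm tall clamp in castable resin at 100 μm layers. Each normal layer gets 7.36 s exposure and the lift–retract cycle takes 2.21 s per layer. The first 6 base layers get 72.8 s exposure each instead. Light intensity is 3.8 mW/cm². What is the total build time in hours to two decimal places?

3.96 hours

Number of layers: 145 / 0.1 → 1450 (rounded up).
Burn-in layers = 6 × (72.8 + 2.21) = 450.06 s.
Remaining layers = 1444 × (7.36 + 2.21) = 13819.08 s.
Sum: 450.06 + 13819.08 = 14269.14 s → 3.96 hours.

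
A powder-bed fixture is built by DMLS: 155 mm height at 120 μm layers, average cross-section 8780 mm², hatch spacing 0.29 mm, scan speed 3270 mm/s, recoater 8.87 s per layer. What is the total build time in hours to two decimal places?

Layer count = ceil(155 / 0.12) = 1292.
Scan path per layer = 8780 / 0.29, so 30275.9 mm.
Per-layer scan time = 30275.9 / 3270, so 9.2587 s.
Layer cycle = 9.2587 + 8.87 = 18.1287 s.
Total: 1292 × 18.1287 s = 23422.2804 s → 6.51 hours.

6.51 hours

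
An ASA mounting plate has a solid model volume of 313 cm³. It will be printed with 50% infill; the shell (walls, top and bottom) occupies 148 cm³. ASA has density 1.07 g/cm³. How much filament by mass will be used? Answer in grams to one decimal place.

246.6 g

Infill region = 313 − 148 = 165 cm³.
Deposited infill = 0.50 × 165, so 82.5 cm³.
Total printed volume = 148 + 82.5, so 230.5 cm³.
Mass = 230.5 × 1.07 = 246.635 g.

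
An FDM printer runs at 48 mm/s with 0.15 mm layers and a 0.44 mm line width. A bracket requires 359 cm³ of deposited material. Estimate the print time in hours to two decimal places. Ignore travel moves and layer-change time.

Extrusion cross-section = 0.15 × 0.44 = 0.066 mm².
Total extruded path = 359000/0.066 = 5439393.9 mm.
Print-move time: 5439393.9 / 48 → 113320.7 s.
In the requested units: 113320.7 s = 31.48 hours.

31.48 hours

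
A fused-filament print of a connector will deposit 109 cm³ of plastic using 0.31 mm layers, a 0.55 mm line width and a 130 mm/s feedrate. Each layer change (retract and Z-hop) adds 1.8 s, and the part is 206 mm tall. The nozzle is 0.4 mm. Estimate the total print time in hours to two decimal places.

1.70 hours

Extrusion cross-section = 0.31 × 0.55 = 0.1705 mm².
Toolpath length = 109 cm³ / 0.1705 mm² = 109000 / 0.1705 = 639296.2 mm.
Print-move time = 639296.2 / 130, so 4917.7 s.
Layers = ⌈206/0.31⌉ = 665.
Non-print overhead = 665 × 1.8, so 1197 s.
Total = 4917.7 + 1197 = 6114.7 s = 1.70 hours.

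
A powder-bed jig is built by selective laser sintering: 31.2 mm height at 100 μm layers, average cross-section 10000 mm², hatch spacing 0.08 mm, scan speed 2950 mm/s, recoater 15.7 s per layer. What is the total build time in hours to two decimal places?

5.03 hours

Number of layers: 31.2 / 0.1 → 312 (rounded up).
Per-layer scan distance = 10000 / 0.08 = 125000 mm.
Laser time per layer = 125000 / 2950 = 42.3729 s.
Layer cycle = 42.3729 + 15.7 = 58.0729 s.
Build time = 312 × 58.0729 = 18118.7448 s = 5.03 hours.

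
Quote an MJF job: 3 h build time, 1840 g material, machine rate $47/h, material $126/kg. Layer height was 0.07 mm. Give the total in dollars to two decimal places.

$372.84

Time charge: 47 × 3 → $141.00.
Material cost = 126 × 1840/1000, so $231.84.
Job cost: 141.00 + 231.84 = $372.84.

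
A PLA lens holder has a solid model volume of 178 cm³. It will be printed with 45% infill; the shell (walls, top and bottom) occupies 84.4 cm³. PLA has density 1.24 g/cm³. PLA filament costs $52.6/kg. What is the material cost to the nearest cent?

Infill region = 178 − 84.4 = 93.6 cm³.
Infill deposited = 0.45 × 93.6, so 42.12 cm³.
Total printed volume: 84.4 + 42.12 → 126.52 cm³.
Mass: 126.52 × 1.24 → 156.8848 g.
At $52.6/kg: 156.8848/1000 × 52.6 = $8.25.

$8.25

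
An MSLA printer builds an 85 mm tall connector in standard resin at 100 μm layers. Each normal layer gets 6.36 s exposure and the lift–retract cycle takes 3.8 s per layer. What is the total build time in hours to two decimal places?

Layer count = ceil(85 / 0.1) = 850.
Per-layer time: 6.36 + 3.8 → 10.16 s.
Total = 850 × 10.16 = 8636 s = 2.40 hours.

2.40 hours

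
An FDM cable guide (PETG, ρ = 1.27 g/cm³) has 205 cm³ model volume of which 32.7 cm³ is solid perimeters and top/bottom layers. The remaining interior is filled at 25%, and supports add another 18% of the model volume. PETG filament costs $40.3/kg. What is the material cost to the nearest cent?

$5.77

Infill region = 205 − 32.7, so 172.3 cm³.
Infill deposited = 0.25 × 172.3, so 43.075 cm³.
Support = 0.18 × 205, so 36.9 cm³.
Total extruded = 32.7 + 43.075 + 36.9 = 112.675 cm³.
Mass = 112.675 × 1.27, so 143.09725 g.
At $40.3/kg: 143.09725/1000 × 40.3 = $5.77.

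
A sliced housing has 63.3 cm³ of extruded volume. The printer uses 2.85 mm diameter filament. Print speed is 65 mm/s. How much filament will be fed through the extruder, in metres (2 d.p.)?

Filament cross-section = π × (2.85/2)² = 6.3794 mm².
Length = 63.3 cm³ / 6.3794 mm² = 63300 / 6.3794 = 9922.56 mm = 9.92 m.

9.92 m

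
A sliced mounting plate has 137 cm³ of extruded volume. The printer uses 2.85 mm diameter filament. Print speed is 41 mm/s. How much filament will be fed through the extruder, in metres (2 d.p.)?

21.48 m

Filament cross-section = π × (2.85/2)² = 6.3794 mm².
L = 137000 mm³ / 6.3794 mm² = 21475.37 mm, i.e. 21.48 m.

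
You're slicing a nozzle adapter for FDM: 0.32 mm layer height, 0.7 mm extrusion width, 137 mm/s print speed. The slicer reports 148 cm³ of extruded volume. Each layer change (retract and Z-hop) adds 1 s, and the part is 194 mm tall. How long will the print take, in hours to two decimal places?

Line area = 0.32 × 0.7 = 0.224 mm².
Path length: 148000 mm³ / 0.224 mm² → 660714.3 mm.
Print-move time = 660714.3 / 137, so 4822.7 s.
Number of layers: 194 / 0.32 → 607 (rounded up).
Non-print overhead: 607 × 1 → 607 s.
Altogether 4822.7 + 607 = 5429.7 s, i.e. 1.51 hours.

1.51 hours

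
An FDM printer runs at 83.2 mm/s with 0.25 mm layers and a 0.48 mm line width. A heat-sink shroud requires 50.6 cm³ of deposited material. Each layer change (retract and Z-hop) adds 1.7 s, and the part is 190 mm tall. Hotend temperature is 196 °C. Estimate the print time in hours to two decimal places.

Line area: 0.25 × 0.48 → 0.12 mm².
Path length: 50600 mm³ / 0.12 mm² → 421666.7 mm.
Print-move time = 421666.7 / 83.2 = 5068.1 s.
Layer count = ceil(190 / 0.25) = 760.
Z-hop total = 760 × 1.7, so 1292 s.
Total = 5068.1 + 1292 = 6360.1 s = 1.77 hours.

1.77 hours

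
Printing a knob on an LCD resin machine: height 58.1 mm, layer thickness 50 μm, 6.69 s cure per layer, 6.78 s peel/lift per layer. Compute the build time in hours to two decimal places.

4.35 hours

Layer count = ceil(58.1 / 0.05) = 1162.
Each layer takes = 6.69 + 6.78, so 13.47 s.
Total = 1162 × 13.47 = 15652.14 s = 4.35 hours.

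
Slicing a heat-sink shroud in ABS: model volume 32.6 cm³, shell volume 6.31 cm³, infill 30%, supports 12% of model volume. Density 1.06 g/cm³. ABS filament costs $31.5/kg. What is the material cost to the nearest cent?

$0.60

Infill region = 32.6 − 6.31 = 26.29 cm³.
Deposited infill = 0.30 × 26.29, so 7.887 cm³.
Support = 0.12 × 32.6 = 3.912 cm³.
Deposited volume = 6.31 + 7.887 + 3.912 = 18.109 cm³.
Mass = 18.109 × 1.06 = 19.19554 g.
At $31.5/kg: 19.19554/1000 × 31.5 = $0.60.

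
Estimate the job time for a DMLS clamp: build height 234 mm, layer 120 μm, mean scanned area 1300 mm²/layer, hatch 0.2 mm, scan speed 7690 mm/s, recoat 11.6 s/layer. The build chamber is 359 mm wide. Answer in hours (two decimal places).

6.74 hours

Layer count = ceil(234 / 0.12) = 1950.
Per-layer scan distance: 1300 / 0.2 → 6500 mm.
Scan time per layer = 6500 / 7690 = 0.8453 s.
Layer cycle: 0.8453 + 11.6 → 12.4453 s.
Build time = 1950 × 12.4453 = 24268.335 s = 6.74 hours.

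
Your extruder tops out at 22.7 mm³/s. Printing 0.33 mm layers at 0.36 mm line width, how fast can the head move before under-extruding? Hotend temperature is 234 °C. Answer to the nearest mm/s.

Extrusion cross-section = 0.33 × 0.36 = 0.1188 mm².
Max speed = 22.7 / 0.1188 = 191.08 ≈ 191 mm/s.

191 mm/s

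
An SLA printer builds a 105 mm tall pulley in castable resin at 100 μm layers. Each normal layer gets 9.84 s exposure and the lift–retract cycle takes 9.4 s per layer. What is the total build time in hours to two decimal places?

5.61 hours

Layer count = ceil(105 / 0.1) = 1050.
Each layer takes = 9.84 + 9.4 = 19.24 s.
Build time: 1050 × 19.24 s = 20202 s, i.e. 5.61 hours.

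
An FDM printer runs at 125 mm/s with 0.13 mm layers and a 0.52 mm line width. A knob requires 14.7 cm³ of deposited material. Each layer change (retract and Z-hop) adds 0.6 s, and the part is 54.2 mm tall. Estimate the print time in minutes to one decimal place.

33.2 minutes

Bead cross-section = 0.13 × 0.52 = 0.0676 mm².
Toolpath length = 14.7 cm³ / 0.0676 mm² = 14700 / 0.0676 = 217455.6 mm.
Time extruding = 217455.6 / 125, so 1739.6 s.
Layers = ⌈54.2/0.13⌉ = 417.
Non-print overhead = 417 × 0.6, so 250.2 s.
Total = 1739.6 + 250.2 = 1989.8 s = 33.2 minutes.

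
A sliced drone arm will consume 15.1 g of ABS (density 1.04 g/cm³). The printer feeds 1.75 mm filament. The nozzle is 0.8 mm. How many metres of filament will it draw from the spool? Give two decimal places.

Extruded volume: 15.1/1.04 = 14.5192 cm³ (14519.2 mm³).
Filament cross-section = π × (1.75/2)² = 2.4053 mm².
L = V/A = 14519.2/2.4053 = 6036.34 mm → 6.04 m.

6.04 m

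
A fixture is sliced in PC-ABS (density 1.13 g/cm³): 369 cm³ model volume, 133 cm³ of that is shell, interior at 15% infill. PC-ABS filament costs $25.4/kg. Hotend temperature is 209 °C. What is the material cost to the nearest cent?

$4.83

Volume inside the shell: 369 − 133 → 236 cm³.
Infill deposited = 0.15 × 236 = 35.4 cm³.
Total extruded: 133 + 35.4 → 168.4 cm³.
Mass = 168.4 × 1.13, so 190.292 g.
Cost = 190.292 g / 1000 × $25.4/kg = $4.83.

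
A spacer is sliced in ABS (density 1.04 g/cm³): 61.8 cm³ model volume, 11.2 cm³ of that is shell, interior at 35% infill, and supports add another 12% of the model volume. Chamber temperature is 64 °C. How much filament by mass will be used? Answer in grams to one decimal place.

Infill region = 61.8 − 11.2 = 50.6 cm³.
Deposited infill: 0.35 × 50.6 → 17.71 cm³.
Support = 0.12 × 61.8, so 7.416 cm³.
Deposited volume = 11.2 + 17.71 + 7.416 = 36.326 cm³.
Mass = 36.326 × 1.04 = 37.77904 g.

37.8 g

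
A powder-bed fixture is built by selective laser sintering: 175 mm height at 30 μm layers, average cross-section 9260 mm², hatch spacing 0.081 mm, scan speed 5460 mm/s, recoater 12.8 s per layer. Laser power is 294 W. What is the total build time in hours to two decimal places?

Layer count = ceil(175 / 0.03) = 5834.
Hatch length per layer = 9260 / 0.081 = 114321 mm.
Laser time per layer = 114321 / 5460 = 20.9379 s.
Layer cycle: 20.9379 + 12.8 → 33.7379 s.
Build time = 5834 × 33.7379 = 196826.9086 s = 54.67 hours.

54.67 hours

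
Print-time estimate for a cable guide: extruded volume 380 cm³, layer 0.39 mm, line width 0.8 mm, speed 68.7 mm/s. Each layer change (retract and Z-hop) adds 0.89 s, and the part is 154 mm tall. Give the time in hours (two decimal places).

5.02 hours

Extrusion cross-section = 0.39 × 0.8, so 0.312 mm².
Path length: 380000 mm³ / 0.312 mm² → 1217948.7 mm.
Extrusion time = 1217948.7 / 68.7 = 17728.5 s.
Layers = ⌈154/0.39⌉ = 395.
Z-hop total = 395 × 0.89 = 351.55 s.
Total = 17728.5 + 351.55 = 18080.05 s = 5.02 hours.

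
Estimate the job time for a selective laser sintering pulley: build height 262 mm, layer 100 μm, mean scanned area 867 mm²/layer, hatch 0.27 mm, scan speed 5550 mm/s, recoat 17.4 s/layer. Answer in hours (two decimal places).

Layers = ⌈262/0.1⌉ = 2620.
Hatch length per layer: 867 / 0.27 → 3211.1 mm.
Laser time per layer = 3211.1 / 5550, so 0.5786 s.
Time per layer: 0.5786 + 17.4 → 17.9786 s.
Total: 2620 × 17.9786 s = 47103.932 s → 13.08 hours.

13.08 hours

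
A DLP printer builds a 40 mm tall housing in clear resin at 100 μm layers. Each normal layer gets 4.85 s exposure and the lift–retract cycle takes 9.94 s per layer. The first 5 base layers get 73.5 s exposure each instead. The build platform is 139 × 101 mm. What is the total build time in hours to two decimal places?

Layers = ⌈40/0.1⌉ = 400.
Bottom layers = 5 × (73.5 + 9.94) = 417.2 s.
Normal layers: 395 × (4.85 + 9.94) → 5842.05 s.
Sum: 417.2 + 5842.05 = 6259.25 s → 1.74 hours.

1.74 hours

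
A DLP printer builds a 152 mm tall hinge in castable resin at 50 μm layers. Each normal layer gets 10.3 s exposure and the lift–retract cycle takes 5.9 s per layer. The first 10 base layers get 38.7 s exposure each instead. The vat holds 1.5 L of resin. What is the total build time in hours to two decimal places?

13.76 hours

Layer count = ceil(152 / 0.05) = 3040.
Base layers = 10 × (38.7 + 5.9), so 446 s.
Normal layers = 3030 × (10.3 + 5.9), so 49086 s.
Total = 446 + 49086 = 49532 s = 13.76 hours.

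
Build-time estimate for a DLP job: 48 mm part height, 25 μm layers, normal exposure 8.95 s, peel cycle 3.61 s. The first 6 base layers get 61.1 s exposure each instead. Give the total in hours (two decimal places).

6.79 hours

Number of layers: 48 / 0.025 → 1920 (rounded up).
Burn-in layers: 6 × (61.1 + 3.61) → 388.26 s.
Normal layers: 1914 × (8.95 + 3.61) → 24039.84 s.
Total = 388.26 + 24039.84 = 24428.1 s = 6.79 hours.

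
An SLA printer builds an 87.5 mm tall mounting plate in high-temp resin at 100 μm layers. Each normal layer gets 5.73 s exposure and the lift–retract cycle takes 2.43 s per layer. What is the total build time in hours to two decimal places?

1.98 hours

Layer count = ceil(87.5 / 0.1) = 875.
Cycle time = 5.73 + 2.43, so 8.16 s.
Total = 875 × 8.16 = 7140 s = 1.98 hours.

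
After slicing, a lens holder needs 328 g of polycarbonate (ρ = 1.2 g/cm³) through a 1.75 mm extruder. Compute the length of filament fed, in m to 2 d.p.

113.64 m

Extruded volume: 328/1.2 = 273.3333 cm³ (273333.3 mm³).
Cross-section of 1.75 mm filament: π·(1.75/2)² = 2.4053 mm².
Length = 273333.3 / 2.4053 = 113637.92 mm = 113.64 m.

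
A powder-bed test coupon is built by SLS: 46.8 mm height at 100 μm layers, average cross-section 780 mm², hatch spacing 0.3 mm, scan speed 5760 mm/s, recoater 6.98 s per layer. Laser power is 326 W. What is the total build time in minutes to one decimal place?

Layers = ⌈46.8/0.1⌉ = 468.
Scan path per layer = 780 / 0.3 = 2600 mm.
Laser time per layer: 2600 / 5760 → 0.4514 s.
Time per layer = 0.4514 + 6.98 = 7.4314 s.
468 layers × 7.4314 s/layer = 3477.8952 s, i.e. 58.0 minutes.

58.0 minutes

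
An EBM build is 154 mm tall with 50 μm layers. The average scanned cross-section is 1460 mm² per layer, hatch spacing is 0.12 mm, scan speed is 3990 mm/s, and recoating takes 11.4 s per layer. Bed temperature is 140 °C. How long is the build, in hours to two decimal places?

Number of layers: 154 / 0.05 → 3080 (rounded up).
Scan path per layer: 1460 / 0.12 → 12166.7 mm.
Scan time per layer: 12166.7 / 3990 → 3.0493 s.
Per-layer time: 3.0493 + 11.4 → 14.4493 s.
Build time = 3080 × 14.4493 = 44503.844 s = 12.36 hours.

12.36 hours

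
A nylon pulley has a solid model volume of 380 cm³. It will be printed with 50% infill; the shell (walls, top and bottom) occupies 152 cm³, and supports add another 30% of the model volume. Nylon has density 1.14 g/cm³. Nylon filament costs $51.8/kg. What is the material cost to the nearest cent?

Volume inside the shell = 380 − 152, so 228 cm³.
Infill volume: 0.50 × 228 → 114 cm³.
Support: 0.30 × 380 → 114 cm³.
Deposited volume = 152 + 114 + 114 = 380 cm³.
Mass: 380 × 1.14 → 433.2 g.
At $51.8/kg: 433.2/1000 × 51.8 = $22.44.

$22.44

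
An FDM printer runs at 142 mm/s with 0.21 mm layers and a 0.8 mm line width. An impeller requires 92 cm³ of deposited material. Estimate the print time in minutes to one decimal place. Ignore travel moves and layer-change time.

64.3 minutes

Bead cross-section: 0.21 × 0.8 → 0.168 mm².
Total extruded path = 92000/0.168 = 547619 mm.
Extrusion time = 547619 / 142, so 3856.5 s.
That's 3856.5 s → 64.3 minutes.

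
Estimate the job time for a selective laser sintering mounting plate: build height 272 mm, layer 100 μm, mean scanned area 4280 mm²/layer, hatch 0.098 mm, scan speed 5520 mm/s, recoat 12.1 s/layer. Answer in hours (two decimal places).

Number of layers: 272 / 0.1 → 2720 (rounded up).
Hatch length per layer = 4280 / 0.098 = 43673.5 mm.
Scan time per layer: 43673.5 / 5520 → 7.9119 s.
Layer cycle = 7.9119 + 12.1 = 20.0119 s.
Total: 2720 × 20.0119 s = 54432.368 s → 15.12 hours.

15.12 hours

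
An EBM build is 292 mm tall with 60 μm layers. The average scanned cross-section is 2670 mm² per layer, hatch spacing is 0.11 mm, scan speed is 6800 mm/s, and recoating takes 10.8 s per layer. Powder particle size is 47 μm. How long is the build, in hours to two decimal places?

Layer count = ceil(292 / 0.06) = 4867.
Scan path per layer: 2670 / 0.11 → 24272.7 mm.
Scan time per layer: 24272.7 / 6800 → 3.5695 s.
Per-layer time = 3.5695 + 10.8 = 14.3695 s.
Build time = 4867 × 14.3695 = 69936.3565 s = 19.43 hours.

19.43 hours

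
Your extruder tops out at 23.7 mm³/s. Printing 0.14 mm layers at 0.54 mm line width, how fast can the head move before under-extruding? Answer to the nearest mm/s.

Extrusion cross-section = 0.14 × 0.54, so 0.0756 mm².
Max speed = 23.7 / 0.0756 = 313.49 ≈ 313 mm/s.

313 mm/s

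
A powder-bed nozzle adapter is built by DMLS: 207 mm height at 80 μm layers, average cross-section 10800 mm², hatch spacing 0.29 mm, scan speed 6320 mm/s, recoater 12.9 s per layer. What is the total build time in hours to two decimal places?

13.51 hours

Layers = ⌈207/0.08⌉ = 2588.
Scan path per layer = 10800 / 0.29 = 37241.4 mm.
Scan time per layer: 37241.4 / 6320 → 5.8926 s.
Per-layer time = 5.8926 + 12.9, so 18.7926 s.
Build time = 2588 × 18.7926 = 48635.2488 s = 13.51 hours.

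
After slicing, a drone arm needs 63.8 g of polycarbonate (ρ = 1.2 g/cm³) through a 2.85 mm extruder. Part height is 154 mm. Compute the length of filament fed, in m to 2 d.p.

Volume = 63.8 g / 1.2 g·cm⁻³ = 53.1667 cm³ = 53166.7 mm³.
Cross-section of 2.85 mm filament: π·(2.85/2)² = 6.3794 mm².
Length = 53166.7 / 6.3794 = 8334.12 mm = 8.33 m.

8.33 m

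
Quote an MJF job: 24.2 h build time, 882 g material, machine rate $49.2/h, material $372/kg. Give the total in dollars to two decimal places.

Machine-time cost: 49.2 × 24.2 → $1190.64.
Feedstock cost = 372 × 882/1000 = $328.104.
Total = 1190.64 + 328.104 = 1518.744 ≈ $1518.74.

$1518.74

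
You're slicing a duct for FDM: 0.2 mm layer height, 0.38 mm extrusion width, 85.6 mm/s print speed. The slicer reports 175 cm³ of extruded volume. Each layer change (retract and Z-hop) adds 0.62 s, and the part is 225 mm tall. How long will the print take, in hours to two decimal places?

Extrusion cross-section = 0.2 × 0.38 = 0.076 mm².
Toolpath length = 175 cm³ / 0.076 mm² = 175000 / 0.076 = 2302631.6 mm.
Time extruding = 2302631.6 / 85.6 = 26899.9 s.
Layers = ⌈225/0.2⌉ = 1125.
Layer-change overhead = 1125 × 0.62, so 697.5 s.
Altogether 26899.9 + 697.5 = 27597.4 s, i.e. 7.67 hours.

7.67 hours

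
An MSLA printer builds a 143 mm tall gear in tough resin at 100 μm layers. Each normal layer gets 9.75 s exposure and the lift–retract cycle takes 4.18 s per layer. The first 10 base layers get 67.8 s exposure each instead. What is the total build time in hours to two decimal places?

Layers = ⌈143/0.1⌉ = 1430.
Base layers: 10 × (67.8 + 4.18) → 719.8 s.
Normal layers: 1420 × (9.75 + 4.18) → 19780.6 s.
Total = 719.8 + 19780.6 = 20500.4 s = 5.69 hours.

5.69 hours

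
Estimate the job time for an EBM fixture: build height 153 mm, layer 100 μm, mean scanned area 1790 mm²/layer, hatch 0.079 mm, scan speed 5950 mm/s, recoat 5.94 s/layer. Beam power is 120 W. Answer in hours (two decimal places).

4.14 hours

Layer count = ceil(153 / 0.1) = 1530.
Scan path per layer = 1790 / 0.079 = 22658.2 mm.
Scan time per layer = 22658.2 / 5950 = 3.8081 s.
Per-layer time = 3.8081 + 5.94 = 9.7481 s.
Build time = 1530 × 9.7481 = 14914.593 s = 4.14 hours.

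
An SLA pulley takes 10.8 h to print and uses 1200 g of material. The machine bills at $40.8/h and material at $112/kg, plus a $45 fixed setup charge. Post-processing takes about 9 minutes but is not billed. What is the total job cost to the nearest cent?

$620.04

Time charge: 40.8 × 10.8 → $440.64.
Feedstock cost: 112 × 1200/1000 → $134.40.
Total = 440.64 + 134.40 + 45 = $620.04.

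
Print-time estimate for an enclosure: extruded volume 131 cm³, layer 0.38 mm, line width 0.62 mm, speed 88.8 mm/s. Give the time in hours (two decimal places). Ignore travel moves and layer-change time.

Bead cross-section = 0.38 × 0.62, so 0.2356 mm².
Path length: 131000 mm³ / 0.2356 mm² → 556027.2 mm.
Time extruding: 556027.2 / 88.8 → 6261.6 s.
In the requested units: 6261.6 s = 1.74 hours.

1.74 hours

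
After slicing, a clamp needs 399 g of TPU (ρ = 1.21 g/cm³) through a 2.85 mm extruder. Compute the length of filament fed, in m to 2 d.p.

51.69 m

Extruded volume: 399/1.21 = 329.7521 cm³ (329752.1 mm³).
A = π r² = π × 1.425² = 6.3794 mm².
Length = 329752.1 / 6.3794 = 51690.14 mm = 51.69 m.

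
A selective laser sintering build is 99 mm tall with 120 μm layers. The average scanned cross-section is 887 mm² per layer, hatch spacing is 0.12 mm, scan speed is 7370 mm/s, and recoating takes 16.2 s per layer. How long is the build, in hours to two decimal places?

3.94 hours

Layer count = ceil(99 / 0.12) = 825.
Scan path per layer = 887 / 0.12 = 7391.7 mm.
Laser time per layer: 7391.7 / 7370 → 1.0029 s.
Layer cycle = 1.0029 + 16.2 = 17.2029 s.
Build time = 825 × 17.2029 = 14192.3925 s = 3.94 hours.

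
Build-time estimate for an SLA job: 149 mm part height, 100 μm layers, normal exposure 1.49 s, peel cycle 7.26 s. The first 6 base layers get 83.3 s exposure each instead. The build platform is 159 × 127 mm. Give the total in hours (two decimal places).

Number of layers: 149 / 0.1 → 1490 (rounded up).
Base layers = 6 × (83.3 + 7.26), so 543.36 s.
Regular layers = 1484 × (1.49 + 7.26), so 12985 s.
Sum: 543.36 + 12985 = 13528.36 s → 3.76 hours.

3.76 hours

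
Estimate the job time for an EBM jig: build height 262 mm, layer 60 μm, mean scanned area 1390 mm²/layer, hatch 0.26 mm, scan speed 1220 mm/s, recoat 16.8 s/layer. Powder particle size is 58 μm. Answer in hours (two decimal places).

25.70 hours

Number of layers: 262 / 0.06 → 4367 (rounded up).
Scan path per layer: 1390 / 0.26 → 5346.2 mm.
Per-layer scan time = 5346.2 / 1220, so 4.3821 s.
Layer cycle: 4.3821 + 16.8 → 21.1821 s.
4367 layers × 21.1821 s/layer = 92502.2307 s, i.e. 25.70 hours.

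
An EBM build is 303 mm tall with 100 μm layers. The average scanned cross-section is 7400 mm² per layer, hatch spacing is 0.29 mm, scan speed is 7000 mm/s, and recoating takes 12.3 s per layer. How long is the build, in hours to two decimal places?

13.42 hours

Layers = ⌈303/0.1⌉ = 3030.
Scan path per layer = 7400 / 0.29, so 25517.2 mm.
Scan time per layer = 25517.2 / 7000 = 3.6453 s.
Time per layer = 3.6453 + 12.3 = 15.9453 s.
3030 layers × 15.9453 s/layer = 48314.259 s, i.e. 13.42 hours.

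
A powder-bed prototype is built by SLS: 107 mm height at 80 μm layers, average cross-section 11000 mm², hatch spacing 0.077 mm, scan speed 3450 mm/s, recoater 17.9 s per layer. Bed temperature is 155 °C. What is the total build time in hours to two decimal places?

Layers = ⌈107/0.08⌉ = 1338.
Hatch length per layer = 11000 / 0.077, so 142857.1 mm.
Laser time per layer: 142857.1 / 3450 → 41.4079 s.
Per-layer time = 41.4079 + 17.9 = 59.3079 s.
Total: 1338 × 59.3079 s = 79353.9702 s → 22.04 hours.

22.04 hours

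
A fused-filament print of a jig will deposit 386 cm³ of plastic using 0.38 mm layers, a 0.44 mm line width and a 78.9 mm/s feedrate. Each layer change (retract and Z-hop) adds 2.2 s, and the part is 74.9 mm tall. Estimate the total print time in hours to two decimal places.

Bead cross-section: 0.38 × 0.44 → 0.1672 mm².
Toolpath length = 386 cm³ / 0.1672 mm² = 386000 / 0.1672 = 2308612.4 mm.
Print-move time: 2308612.4 / 78.9 → 29260 s.
Number of layers: 74.9 / 0.38 → 198 (rounded up).
Layer-change overhead: 198 × 2.2 → 435.6 s.
Total = 29260 + 435.6 = 29695.6 s = 8.25 hours.

8.25 hours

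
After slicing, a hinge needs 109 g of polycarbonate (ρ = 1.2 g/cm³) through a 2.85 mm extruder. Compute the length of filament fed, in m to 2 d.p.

Extruded volume: 109/1.2 = 90.8333 cm³ (90833.3 mm³).
Filament cross-section = π × (2.85/2)² = 6.3794 mm².
Length = 90833.3 / 6.3794 = 14238.53 mm = 14.24 m.

14.24 m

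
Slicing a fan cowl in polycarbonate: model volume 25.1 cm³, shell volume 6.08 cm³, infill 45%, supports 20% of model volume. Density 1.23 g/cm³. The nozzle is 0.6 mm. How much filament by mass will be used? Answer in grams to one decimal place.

24.2 g

Volume inside the shell = 25.1 − 6.08 = 19.02 cm³.
Infill volume: 0.45 × 19.02 → 8.559 cm³.
Support = 0.20 × 25.1, so 5.02 cm³.
Total extruded = 6.08 + 8.559 + 5.02 = 19.659 cm³.
Mass = 19.659 × 1.23, so 24.18057 g.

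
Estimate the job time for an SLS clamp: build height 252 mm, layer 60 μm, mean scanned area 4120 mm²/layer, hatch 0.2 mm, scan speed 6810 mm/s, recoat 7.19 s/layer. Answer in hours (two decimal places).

11.92 hours

Layers = ⌈252/0.06⌉ = 4200.
Scan path per layer = 4120 / 0.2 = 20600 mm.
Scan time per layer: 20600 / 6810 → 3.025 s.
Per-layer time: 3.025 + 7.19 → 10.215 s.
4200 layers × 10.215 s/layer = 42903 s, i.e. 11.92 hours.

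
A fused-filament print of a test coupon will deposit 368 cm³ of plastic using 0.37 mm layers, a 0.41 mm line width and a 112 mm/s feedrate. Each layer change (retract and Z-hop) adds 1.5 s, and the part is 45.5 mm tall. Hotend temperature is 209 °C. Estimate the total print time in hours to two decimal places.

Bead cross-section: 0.37 × 0.41 → 0.1517 mm².
Total extruded path = 368000/0.1517 = 2425840.5 mm.
Print-move time = 2425840.5 / 112, so 21659.3 s.
Layers = ⌈45.5/0.37⌉ = 123.
Non-print overhead = 123 × 1.5 = 184.5 s.
Altogether 21659.3 + 184.5 = 21843.8 s, i.e. 6.07 hours.

6.07 hours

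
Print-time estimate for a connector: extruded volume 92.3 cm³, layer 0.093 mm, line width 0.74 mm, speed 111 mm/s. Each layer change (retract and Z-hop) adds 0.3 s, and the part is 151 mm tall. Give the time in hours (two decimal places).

Bead cross-section = 0.093 × 0.74, so 0.06882 mm².
Total extruded path = 92300/0.06882 = 1341179.9 mm.
Time extruding = 1341179.9 / 111 = 12082.7 s.
Number of layers: 151 / 0.093 → 1624 (rounded up).
Layer-change overhead = 1624 × 0.3 = 487.2 s.
Altogether 12082.7 + 487.2 = 12569.9 s, i.e. 3.49 hours.

3.49 hours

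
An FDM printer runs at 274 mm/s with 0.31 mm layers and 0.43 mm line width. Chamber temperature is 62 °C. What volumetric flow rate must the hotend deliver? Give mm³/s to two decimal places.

Bead cross-section: 0.31 × 0.43 → 0.1333 mm².
Q = v·A = 274 × 0.1333 = 36.52 mm³/s.

36.52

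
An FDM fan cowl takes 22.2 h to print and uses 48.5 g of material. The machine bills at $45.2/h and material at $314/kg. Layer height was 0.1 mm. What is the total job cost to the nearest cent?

Machine cost: 45.2 × 22.2 → $1003.44.
Material charge = 314 × 48.5/1000, so $15.229.
Total = 1003.44 + 15.229 = 1018.669 ≈ $1018.67.

$1018.67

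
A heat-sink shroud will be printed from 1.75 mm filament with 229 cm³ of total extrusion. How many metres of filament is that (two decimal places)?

95.21 m

A = π r² = π × 0.875² = 2.4053 mm².
Length = 229 cm³ / 2.4053 mm² = 229000 / 2.4053 = 95206.42 mm = 95.21 m.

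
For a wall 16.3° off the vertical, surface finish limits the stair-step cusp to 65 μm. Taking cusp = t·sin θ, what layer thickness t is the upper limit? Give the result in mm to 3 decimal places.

0.232 mm

t = h_c / sin θ = 0.065 / 0.2807 = 0.232 mm.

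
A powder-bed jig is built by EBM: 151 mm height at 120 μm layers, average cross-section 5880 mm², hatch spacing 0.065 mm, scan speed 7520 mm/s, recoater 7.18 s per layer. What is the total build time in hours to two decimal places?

6.72 hours

Number of layers: 151 / 0.12 → 1259 (rounded up).
Hatch length per layer = 5880 / 0.065 = 90461.5 mm.
Beam time per layer: 90461.5 / 7520 → 12.0295 s.
Time per layer = 12.0295 + 7.18 = 19.2095 s.
Total: 1259 × 19.2095 s = 24184.7605 s → 6.72 hours.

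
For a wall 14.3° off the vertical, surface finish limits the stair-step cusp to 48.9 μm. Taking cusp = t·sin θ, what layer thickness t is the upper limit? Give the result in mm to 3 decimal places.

0.198 mm

Layer height = cusp / sin(14.3°) = 0.0489 / 0.2470 = 0.198 mm.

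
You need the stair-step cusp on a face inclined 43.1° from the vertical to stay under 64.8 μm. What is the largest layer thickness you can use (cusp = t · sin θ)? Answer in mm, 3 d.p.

sin(43.1°) = 0.6833; t_max = 0.0648/0.6833 = 0.095 mm.

0.095 mm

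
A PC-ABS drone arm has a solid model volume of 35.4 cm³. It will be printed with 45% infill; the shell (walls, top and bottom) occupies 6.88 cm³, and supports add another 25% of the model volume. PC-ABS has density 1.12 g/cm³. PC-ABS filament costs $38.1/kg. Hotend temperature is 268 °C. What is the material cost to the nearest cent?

$1.22

Infill region: 35.4 − 6.88 → 28.52 cm³.
Infill deposited: 0.45 × 28.52 → 12.834 cm³.
Support: 0.25 × 35.4 → 8.85 cm³.
Total extruded = 6.88 + 12.834 + 8.85, so 28.564 cm³.
Mass: 28.564 × 1.12 → 31.99168 g.
At $38.1/kg: 31.99168/1000 × 38.1 = $1.22.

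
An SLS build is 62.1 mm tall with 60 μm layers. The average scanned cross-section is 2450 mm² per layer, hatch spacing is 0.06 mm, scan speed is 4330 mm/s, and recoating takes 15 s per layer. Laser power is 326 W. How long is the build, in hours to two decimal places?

Layers = ⌈62.1/0.06⌉ = 1035.
Hatch length per layer = 2450 / 0.06, so 40833.3 mm.
Per-layer scan time = 40833.3 / 4330 = 9.4303 s.
Layer cycle = 9.4303 + 15, so 24.4303 s.
Build time = 1035 × 24.4303 = 25285.3605 s = 7.02 hours.

7.02 hours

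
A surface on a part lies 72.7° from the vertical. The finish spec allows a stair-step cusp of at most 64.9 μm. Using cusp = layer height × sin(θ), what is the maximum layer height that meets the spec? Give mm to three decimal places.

0.068 mm

t = h_c / sin θ = 0.0649 / 0.9548 = 0.068 mm.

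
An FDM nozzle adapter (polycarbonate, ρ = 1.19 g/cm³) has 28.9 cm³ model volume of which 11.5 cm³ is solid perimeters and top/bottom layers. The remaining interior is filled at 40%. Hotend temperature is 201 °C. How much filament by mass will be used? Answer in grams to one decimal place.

Infill region = 28.9 − 11.5 = 17.4 cm³.
Infill deposited: 0.40 × 17.4 → 6.96 cm³.
Deposited volume: 11.5 + 6.96 → 18.46 cm³.
Mass = 18.46 × 1.19, so 21.9674 g.

22.0 g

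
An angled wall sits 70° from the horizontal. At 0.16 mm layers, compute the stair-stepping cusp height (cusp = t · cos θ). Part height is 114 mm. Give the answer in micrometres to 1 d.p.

54.7 μm

Cusp = layer height × cos(70°) = 0.16 × 0.3420 = 0.05472 mm = 54.7 μm.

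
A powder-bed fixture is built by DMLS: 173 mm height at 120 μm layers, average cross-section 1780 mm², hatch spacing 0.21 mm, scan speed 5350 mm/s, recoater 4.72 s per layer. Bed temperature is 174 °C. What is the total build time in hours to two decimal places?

Layers = ⌈173/0.12⌉ = 1442.
Hatch length per layer = 1780 / 0.21 = 8476.2 mm.
Laser time per layer = 8476.2 / 5350, so 1.5843 s.
Per-layer time = 1.5843 + 4.72 = 6.3043 s.
Build time = 1442 × 6.3043 = 9090.8006 s = 2.53 hours.

2.53 hours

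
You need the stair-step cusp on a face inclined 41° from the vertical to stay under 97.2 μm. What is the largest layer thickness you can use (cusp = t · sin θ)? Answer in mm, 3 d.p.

Layer height = cusp / sin(41°) = 0.0972 / 0.6561 = 0.148 mm.

0.148 mm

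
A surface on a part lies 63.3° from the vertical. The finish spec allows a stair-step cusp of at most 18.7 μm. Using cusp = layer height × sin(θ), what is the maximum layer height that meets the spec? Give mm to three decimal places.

sin(63.3°) = 0.8934; t_max = 0.0187/0.8934 = 0.021 mm.

0.021 mm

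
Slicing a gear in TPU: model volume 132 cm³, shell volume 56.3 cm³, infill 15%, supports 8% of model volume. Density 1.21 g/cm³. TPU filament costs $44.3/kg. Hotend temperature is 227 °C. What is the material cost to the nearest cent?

Interior volume: 132 − 56.3 → 75.7 cm³.
Infill volume = 0.15 × 75.7, so 11.355 cm³.
Support: 0.08 × 132 → 10.56 cm³.
Deposited volume = 56.3 + 11.355 + 10.56, so 78.215 cm³.
Mass: 78.215 × 1.21 → 94.64015 g.
Cost = 94.64015 g / 1000 × $44.3/kg = $4.19.

$4.19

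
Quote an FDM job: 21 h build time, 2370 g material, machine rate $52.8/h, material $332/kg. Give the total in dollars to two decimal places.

$1895.64

Machine-time cost: 52.8 × 21 → $1108.80.
Feedstock cost: 332 × 2370/1000 → $786.84.
Job cost: 1108.80 + 786.84 = $1895.64.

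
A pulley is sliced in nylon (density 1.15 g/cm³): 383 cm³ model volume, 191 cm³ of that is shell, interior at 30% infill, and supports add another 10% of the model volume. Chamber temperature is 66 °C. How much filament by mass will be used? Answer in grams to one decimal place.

329.9 g

Interior volume = 383 − 191, so 192 cm³.
Infill volume: 0.30 × 192 → 57.6 cm³.
Support: 0.10 × 383 → 38.3 cm³.
Deposited volume: 191 + 57.6 + 38.3 → 286.9 cm³.
Mass: 286.9 × 1.15 → 329.935 g.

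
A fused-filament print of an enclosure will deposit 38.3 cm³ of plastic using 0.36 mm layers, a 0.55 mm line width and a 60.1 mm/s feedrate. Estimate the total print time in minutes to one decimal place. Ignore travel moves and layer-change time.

53.6 minutes

Extrusion cross-section = 0.36 × 0.55, so 0.198 mm².
Path length: 38300 mm³ / 0.198 mm² → 193434.3 mm.
Extrusion time = 193434.3 / 60.1 = 3218.5 s.
In the requested units: 3218.5 s = 53.6 minutes.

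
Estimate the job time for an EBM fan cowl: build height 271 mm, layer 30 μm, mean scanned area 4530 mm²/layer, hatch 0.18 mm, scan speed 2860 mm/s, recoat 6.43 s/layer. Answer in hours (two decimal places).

38.22 hours

Layer count = ceil(271 / 0.03) = 9034.
Hatch length per layer = 4530 / 0.18, so 25166.7 mm.
Beam time per layer: 25166.7 / 2860 → 8.7995 s.
Time per layer: 8.7995 + 6.43 → 15.2295 s.
Total: 9034 × 15.2295 s = 137583.303 s → 38.22 hours.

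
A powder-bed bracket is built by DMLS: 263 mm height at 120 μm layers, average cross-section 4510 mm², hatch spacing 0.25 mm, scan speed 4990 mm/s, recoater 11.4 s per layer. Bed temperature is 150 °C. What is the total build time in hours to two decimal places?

Number of layers: 263 / 0.12 → 2192 (rounded up).
Scan path per layer = 4510 / 0.25 = 18040 mm.
Per-layer scan time = 18040 / 4990, so 3.6152 s.
Time per layer: 3.6152 + 11.4 → 15.0152 s.
2192 layers × 15.0152 s/layer = 32913.3184 s, i.e. 9.14 hours.

9.14 hours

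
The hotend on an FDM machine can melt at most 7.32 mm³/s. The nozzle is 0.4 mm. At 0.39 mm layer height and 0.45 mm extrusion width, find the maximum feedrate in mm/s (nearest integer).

A = 0.39 × 0.45, so 0.1755 mm².
Max speed = 7.32 / 0.1755 = 41.71 ≈ 42 mm/s.

42 mm/s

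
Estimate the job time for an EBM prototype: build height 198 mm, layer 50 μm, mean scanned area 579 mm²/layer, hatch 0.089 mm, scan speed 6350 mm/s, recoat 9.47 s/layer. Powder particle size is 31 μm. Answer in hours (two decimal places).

Number of layers: 198 / 0.05 → 3960 (rounded up).
Scan path per layer: 579 / 0.089 → 6505.6 mm.
Per-layer scan time: 6505.6 / 6350 → 1.0245 s.
Layer cycle = 1.0245 + 9.47, so 10.4945 s.
3960 layers × 10.4945 s/layer = 41558.22 s, i.e. 11.54 hours.

11.54 hours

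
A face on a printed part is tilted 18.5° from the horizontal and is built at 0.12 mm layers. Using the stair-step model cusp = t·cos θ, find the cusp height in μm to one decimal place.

113.8 μm

cos(18.5°) = 0.9483, so cusp = 0.12 × 0.9483 = 0.113796 mm → 113.8 μm.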